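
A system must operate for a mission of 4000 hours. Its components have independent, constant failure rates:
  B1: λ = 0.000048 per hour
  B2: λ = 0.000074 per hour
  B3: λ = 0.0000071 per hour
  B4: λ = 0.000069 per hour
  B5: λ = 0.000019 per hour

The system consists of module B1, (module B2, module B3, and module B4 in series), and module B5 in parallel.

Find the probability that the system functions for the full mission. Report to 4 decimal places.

0.9942

R(B1) = exp(−0.000048 × 4000) = 0.825307
R(B2) = exp(−0.000074 × 4000) = 0.743787
R(B3) = exp(−0.0000071 × 4000) = 0.971999
R(B4) = exp(−0.000069 × 4000) = 0.758813
R(B5) = exp(−0.000019 × 4000) = 0.926816
Series (B2, B3, and B4): 0.743787 × 0.971999 × 0.758813 = 0.548592
Parallel (B1, [0.548592], and B5): 1 − (1 − 0.825307)(1 − 0.548592)(1 − 0.926816) = 0.9942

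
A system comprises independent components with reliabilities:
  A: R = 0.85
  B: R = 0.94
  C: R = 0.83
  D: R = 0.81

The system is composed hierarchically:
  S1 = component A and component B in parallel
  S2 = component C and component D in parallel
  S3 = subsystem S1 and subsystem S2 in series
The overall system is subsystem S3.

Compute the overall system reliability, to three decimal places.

Parallel (A and B): 1 − (1 − 0.85000)(1 − 0.94000) = 0.99100
Parallel (C and D): 1 − (1 − 0.83000)(1 − 0.81000) = 0.96770
Series ([0.99100] and [0.96770]): 0.99100 × 0.96770 = 0.959

0.959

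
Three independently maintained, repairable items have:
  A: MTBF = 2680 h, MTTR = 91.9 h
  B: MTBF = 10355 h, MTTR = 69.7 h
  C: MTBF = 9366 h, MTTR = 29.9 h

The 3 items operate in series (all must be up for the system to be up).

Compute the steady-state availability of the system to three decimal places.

A(A) = MTBF/(MTBF+MTTR) = 2680/(2680+91.9) = 0.966846
A(B) = MTBF/(MTBF+MTTR) = 10355/(10355+69.7) = 0.993314
A(C) = MTBF/(MTBF+MTTR) = 9366/(9366+29.9) = 0.996818
Series availability: 0.966846 × 0.993314 × 0.996818 = 0.957

0.957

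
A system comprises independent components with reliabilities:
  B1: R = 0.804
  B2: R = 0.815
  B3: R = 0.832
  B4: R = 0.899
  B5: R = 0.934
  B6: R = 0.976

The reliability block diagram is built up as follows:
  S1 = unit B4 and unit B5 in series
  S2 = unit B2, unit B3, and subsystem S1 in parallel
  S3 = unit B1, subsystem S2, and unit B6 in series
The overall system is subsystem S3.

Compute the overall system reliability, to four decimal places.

0.7808

Series (B4 and B5): 0.899000 × 0.934000 = 0.839666
Parallel (B2, B3, and [0.839666]): 1 − (1 − 0.815000)(1 − 0.832000)(1 − 0.839666) = 0.995017
Series (B1, [0.995017], and B6): 0.804000 × 0.995017 × 0.976000 = 0.7808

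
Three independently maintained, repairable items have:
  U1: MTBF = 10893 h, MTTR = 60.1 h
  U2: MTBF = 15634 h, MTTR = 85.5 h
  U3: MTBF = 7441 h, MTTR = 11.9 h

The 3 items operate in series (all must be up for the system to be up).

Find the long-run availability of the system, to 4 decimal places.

0.9875

A(U1) = MTBF/(MTBF+MTTR) = 10893/(10893+60.1) = 0.994513
A(U2) = MTBF/(MTBF+MTTR) = 15634/(15634+85.5) = 0.994561
A(U3) = MTBF/(MTBF+MTTR) = 7441/(7441+11.9) = 0.998403
Series availability: 0.994513 × 0.994561 × 0.998403 = 0.9875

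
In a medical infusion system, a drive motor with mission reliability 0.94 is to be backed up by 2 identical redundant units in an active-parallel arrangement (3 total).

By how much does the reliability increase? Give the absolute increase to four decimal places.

R_before = 0.94
R_after = 1 − (1 − 0.94)^3 = 0.9998
ΔR = 0.9998 − 0.94 = 0.0598

0.0598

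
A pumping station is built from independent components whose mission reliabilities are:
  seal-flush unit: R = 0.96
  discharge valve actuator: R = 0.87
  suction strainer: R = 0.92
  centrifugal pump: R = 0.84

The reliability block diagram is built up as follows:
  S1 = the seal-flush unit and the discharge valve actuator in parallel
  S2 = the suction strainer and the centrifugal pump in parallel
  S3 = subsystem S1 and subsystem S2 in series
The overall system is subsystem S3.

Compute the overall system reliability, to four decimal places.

Parallel (seal-flush unit and discharge valve actuator): 1 − (1 − 0.960000)(1 − 0.870000) = 0.994800
Parallel (suction strainer and centrifugal pump): 1 − (1 − 0.920000)(1 − 0.840000) = 0.987200
Series ([0.994800] and [0.987200]): 0.994800 × 0.987200 = 0.9821

0.9821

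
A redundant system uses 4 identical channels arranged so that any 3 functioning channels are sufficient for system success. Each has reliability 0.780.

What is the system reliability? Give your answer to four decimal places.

0.7878

R = Σ_{i=3}^{4} C(4,i) p^i (1−p)^{4−i} with p = 0.780
C(4,3)·0.780^3·0.220^1 = 0.417606
C(4,4)·0.780^4·0.220^0 = 0.370151
Sum = 0.7878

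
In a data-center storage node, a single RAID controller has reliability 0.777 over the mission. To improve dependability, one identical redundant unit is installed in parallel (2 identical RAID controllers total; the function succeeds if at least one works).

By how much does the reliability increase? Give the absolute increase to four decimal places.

R_before = 0.777
R_after = 1 − (1 − 0.777)^2 = 0.9503
ΔR = 0.9503 − 0.777 = 0.1733

0.1733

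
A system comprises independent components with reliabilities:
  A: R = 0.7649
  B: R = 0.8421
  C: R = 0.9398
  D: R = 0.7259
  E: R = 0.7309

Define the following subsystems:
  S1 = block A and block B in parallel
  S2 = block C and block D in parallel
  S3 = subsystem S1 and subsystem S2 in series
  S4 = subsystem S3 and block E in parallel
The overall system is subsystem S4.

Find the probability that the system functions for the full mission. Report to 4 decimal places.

0.9857

Parallel (A and B): 1 − (1 − 0.764900)(1 − 0.842100) = 0.962878
Parallel (C and D): 1 − (1 − 0.939800)(1 − 0.725900) = 0.983499
Series ([0.962878] and [0.983499]): 0.962878 × 0.983499 = 0.946990
Parallel ([0.946990] and E): 1 − (1 − 0.946990)(1 − 0.730900) = 0.9857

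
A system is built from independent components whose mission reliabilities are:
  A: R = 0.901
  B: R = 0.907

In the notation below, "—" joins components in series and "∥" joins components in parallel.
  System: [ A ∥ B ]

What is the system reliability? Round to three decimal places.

Parallel (A and B): 1 − (1 − 0.90100)(1 − 0.90700) = 0.991

0.991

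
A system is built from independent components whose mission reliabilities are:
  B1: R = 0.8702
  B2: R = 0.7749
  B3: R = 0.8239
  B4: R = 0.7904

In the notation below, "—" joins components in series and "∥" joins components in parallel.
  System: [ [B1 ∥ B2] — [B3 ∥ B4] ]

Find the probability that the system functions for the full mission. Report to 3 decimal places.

Parallel (B1 and B2): 1 − (1 − 0.87020)(1 − 0.77490) = 0.97078
Parallel (B3 and B4): 1 − (1 − 0.82390)(1 − 0.79040) = 0.96309
Series ([0.97078] and [0.96309]): 0.97078 × 0.96309 = 0.935

0.935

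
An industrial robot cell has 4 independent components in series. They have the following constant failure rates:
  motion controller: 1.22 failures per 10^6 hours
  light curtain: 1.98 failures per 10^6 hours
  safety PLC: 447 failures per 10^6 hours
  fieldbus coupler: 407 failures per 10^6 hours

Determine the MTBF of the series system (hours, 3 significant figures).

1170

Series of exponential components: λ_sys = Σ λ_i
λ_sys = 0.00000122 + 0.00000198 + 0.000447 + 0.000407 = 8.5720e-04 /h
MTBF = 1 / λ_sys = 1170 h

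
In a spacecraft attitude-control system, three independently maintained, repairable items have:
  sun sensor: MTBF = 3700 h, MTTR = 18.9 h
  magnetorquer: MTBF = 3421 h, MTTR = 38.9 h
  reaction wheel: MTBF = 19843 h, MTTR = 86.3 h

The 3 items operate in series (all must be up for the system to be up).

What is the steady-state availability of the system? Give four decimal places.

0.9795

A(sun sensor) = MTBF/(MTBF+MTTR) = 3700/(3700+18.9) = 0.994918
A(magnetorquer) = MTBF/(MTBF+MTTR) = 3421/(3421+38.9) = 0.988757
A(reaction wheel) = MTBF/(MTBF+MTTR) = 19843/(19843+86.3) = 0.995670
Series availability: 0.994918 × 0.988757 × 0.995670 = 0.9795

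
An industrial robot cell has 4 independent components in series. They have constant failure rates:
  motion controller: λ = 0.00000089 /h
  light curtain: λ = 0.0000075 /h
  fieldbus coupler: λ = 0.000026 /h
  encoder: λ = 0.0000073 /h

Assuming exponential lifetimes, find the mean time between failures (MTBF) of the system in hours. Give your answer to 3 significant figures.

24000

Series of exponential components: λ_sys = Σ λ_i
λ_sys = 0.00000089 + 0.0000075 + 0.000026 + 0.0000073 = 4.1690e-05 /h
MTBF = 1 / λ_sys = 24000 h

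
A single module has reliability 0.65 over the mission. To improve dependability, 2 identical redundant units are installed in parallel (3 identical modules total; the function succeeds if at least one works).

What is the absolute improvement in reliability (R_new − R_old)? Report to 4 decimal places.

R_before = 0.65
R_after = 1 − (1 − 0.65)^3 = 0.9571
ΔR = 0.9571 − 0.65 = 0.3071

0.3071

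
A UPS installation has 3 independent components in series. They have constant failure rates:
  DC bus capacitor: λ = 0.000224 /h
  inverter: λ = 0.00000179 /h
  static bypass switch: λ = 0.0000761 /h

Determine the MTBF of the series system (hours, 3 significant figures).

Series of exponential components: λ_sys = Σ λ_i
λ_sys = 0.000224 + 0.00000179 + 0.0000761 = 3.0189e-04 /h
MTBF = 1 / λ_sys = 3310 h

3310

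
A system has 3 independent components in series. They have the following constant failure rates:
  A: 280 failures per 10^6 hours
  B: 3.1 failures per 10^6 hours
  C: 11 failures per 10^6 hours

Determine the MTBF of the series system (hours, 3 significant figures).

Series of exponential components: λ_sys = Σ λ_i
λ_sys = 0.00028 + 0.0000031 + 0.000011 = 2.9410e-04 /h
MTBF = 1 / λ_sys = 3400 h

3400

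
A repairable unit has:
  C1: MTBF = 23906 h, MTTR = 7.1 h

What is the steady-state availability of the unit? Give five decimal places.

0.99970

A(C1) = MTBF/(MTBF+MTTR) = 23906/(23906+7.1) = 0.99970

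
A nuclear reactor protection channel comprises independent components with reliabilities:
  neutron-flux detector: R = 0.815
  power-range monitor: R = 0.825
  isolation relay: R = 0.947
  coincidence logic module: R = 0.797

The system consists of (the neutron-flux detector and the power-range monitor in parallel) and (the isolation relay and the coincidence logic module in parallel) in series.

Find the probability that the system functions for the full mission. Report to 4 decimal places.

Parallel (neutron-flux detector and power-range monitor): 1 − (1 − 0.815000)(1 − 0.825000) = 0.967625
Parallel (isolation relay and coincidence logic module): 1 − (1 − 0.947000)(1 − 0.797000) = 0.989241
Series ([0.967625] and [0.989241]): 0.967625 × 0.989241 = 0.9572

0.9572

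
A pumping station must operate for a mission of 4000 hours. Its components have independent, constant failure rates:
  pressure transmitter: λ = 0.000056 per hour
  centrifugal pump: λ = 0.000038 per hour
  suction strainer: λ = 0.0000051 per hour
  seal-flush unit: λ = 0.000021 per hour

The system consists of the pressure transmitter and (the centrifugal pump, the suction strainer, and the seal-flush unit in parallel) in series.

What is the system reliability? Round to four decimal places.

0.7991

R(pressure transmitter) = exp(−0.000056 × 4000) = 0.799315
R(centrifugal pump) = exp(−0.000038 × 4000) = 0.858988
R(suction strainer) = exp(−0.0000051 × 4000) = 0.979807
R(seal-flush unit) = exp(−0.000021 × 4000) = 0.919431
Parallel (centrifugal pump, suction strainer, and seal-flush unit): 1 − (1 − 0.858988)(1 − 0.979807)(1 − 0.919431) = 0.999771
Series (pressure transmitter and [0.999771]): 0.799315 × 0.999771 = 0.7991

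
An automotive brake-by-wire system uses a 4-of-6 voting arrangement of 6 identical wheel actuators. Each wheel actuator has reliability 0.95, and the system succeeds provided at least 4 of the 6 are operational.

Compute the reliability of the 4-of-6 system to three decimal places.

R = Σ_{i=4}^{6} C(6,i) p^i (1−p)^{6−i} with p = 0.95
C(6,4)·0.95^4·0.05^2 = 0.03054
C(6,5)·0.95^5·0.05^1 = 0.23213
C(6,6)·0.95^6·0.05^0 = 0.73509
Sum = 0.998

0.998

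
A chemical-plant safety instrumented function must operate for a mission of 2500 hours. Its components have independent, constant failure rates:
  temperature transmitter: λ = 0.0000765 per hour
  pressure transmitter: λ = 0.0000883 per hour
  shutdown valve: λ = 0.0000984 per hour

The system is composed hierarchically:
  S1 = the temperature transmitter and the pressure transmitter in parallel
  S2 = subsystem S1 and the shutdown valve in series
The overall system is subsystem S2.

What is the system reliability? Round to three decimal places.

R(temperature transmitter) = exp(−0.0000765 × 2500) = 0.82593
R(pressure transmitter) = exp(−0.0000883 × 2500) = 0.80192
R(shutdown valve) = exp(−0.0000984 × 2500) = 0.78192
Parallel (temperature transmitter and pressure transmitter): 1 − (1 − 0.82593)(1 − 0.80192) = 0.96552
Series ([0.96552] and shutdown valve): 0.96552 × 0.78192 = 0.755

0.755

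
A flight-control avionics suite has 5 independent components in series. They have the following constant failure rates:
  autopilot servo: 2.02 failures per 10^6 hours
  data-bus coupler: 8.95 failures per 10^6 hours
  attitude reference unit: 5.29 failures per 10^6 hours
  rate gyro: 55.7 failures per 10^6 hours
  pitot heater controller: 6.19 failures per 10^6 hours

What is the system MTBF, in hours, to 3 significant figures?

12800

Series of exponential components: λ_sys = Σ λ_i
λ_sys = 0.00000202 + 0.00000895 + 0.00000529 + 0.0000557 + 0.00000619 = 7.8150e-05 /h
MTBF = 1 / λ_sys = 12800 h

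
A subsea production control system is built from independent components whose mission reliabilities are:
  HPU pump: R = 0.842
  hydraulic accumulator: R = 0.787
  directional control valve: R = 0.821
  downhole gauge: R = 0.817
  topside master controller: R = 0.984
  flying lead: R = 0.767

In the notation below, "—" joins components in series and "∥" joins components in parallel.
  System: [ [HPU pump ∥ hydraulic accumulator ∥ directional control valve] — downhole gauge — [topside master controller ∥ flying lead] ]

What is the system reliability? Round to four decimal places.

Parallel (HPU pump, hydraulic accumulator, and directional control valve): 1 − (1 − 0.842000)(1 − 0.787000)(1 − 0.821000) = 0.993976
Parallel (topside master controller and flying lead): 1 − (1 − 0.984000)(1 − 0.767000) = 0.996272
Series ([0.993976], downhole gauge, and [0.996272]): 0.993976 × 0.817000 × 0.996272 = 0.8091

0.8091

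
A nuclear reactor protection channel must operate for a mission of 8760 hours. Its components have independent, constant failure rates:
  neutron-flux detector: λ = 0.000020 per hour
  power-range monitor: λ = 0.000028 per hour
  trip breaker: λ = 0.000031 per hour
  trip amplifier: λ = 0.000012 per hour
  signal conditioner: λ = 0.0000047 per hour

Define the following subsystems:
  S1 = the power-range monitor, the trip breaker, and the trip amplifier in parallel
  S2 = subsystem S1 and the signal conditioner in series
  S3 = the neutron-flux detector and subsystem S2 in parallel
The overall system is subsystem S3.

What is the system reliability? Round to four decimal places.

R(neutron-flux detector) = exp(−0.000020 × 8760) = 0.839289
R(power-range monitor) = exp(−0.000028 × 8760) = 0.782485
R(trip breaker) = exp(−0.000031 × 8760) = 0.762190
R(trip amplifier) = exp(−0.000012 × 8760) = 0.900216
R(signal conditioner) = exp(−0.0000047 × 8760) = 0.959664
Parallel (power-range monitor, trip breaker, and trip amplifier): 1 − (1 − 0.782485)(1 − 0.762190)(1 − 0.900216) = 0.994838
Series ([0.994838] and signal conditioner): 0.994838 × 0.959664 = 0.954710
Parallel (neutron-flux detector and [0.954710]): 1 − (1 − 0.839289)(1 − 0.954710) = 0.9927

0.9927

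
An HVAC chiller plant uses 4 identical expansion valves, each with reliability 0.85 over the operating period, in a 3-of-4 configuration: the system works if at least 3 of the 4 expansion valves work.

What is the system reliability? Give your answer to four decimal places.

R = Σ_{i=3}^{4} C(4,i) p^i (1−p)^{4−i} with p = 0.85
C(4,3)·0.85^3·0.15^1 = 0.368475
C(4,4)·0.85^4·0.15^0 = 0.522006
Sum = 0.8905

0.8905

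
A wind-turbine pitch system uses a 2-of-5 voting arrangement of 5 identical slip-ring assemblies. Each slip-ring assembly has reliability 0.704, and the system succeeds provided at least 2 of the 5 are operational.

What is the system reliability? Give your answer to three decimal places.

R = Σ_{i=2}^{5} C(5,i) p^i (1−p)^{5−i} with p = 0.704
C(5,2)·0.704^2·0.296^3 = 0.12853
C(5,3)·0.704^3·0.296^2 = 0.30570
C(5,4)·0.704^4·0.296^1 = 0.36354
C(5,5)·0.704^5·0.296^0 = 0.17293
Sum = 0.971

0.971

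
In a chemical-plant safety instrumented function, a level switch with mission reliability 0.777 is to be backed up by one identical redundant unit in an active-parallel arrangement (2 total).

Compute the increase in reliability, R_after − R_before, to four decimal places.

0.1733

R_before = 0.777
R_after = 1 − (1 − 0.777)^2 = 0.9503
ΔR = 0.9503 − 0.777 = 0.1733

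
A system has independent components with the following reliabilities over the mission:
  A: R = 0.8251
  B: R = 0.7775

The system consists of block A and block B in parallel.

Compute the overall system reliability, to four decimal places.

Parallel (A and B): 1 − (1 − 0.825100)(1 − 0.777500) = 0.9611

0.9611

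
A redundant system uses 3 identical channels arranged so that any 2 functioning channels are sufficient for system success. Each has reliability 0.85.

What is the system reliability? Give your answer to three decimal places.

R = Σ_{i=2}^{3} C(3,i) p^i (1−p)^{3−i} with p = 0.85
C(3,2)·0.85^2·0.15^1 = 0.32513
C(3,3)·0.85^3·0.15^0 = 0.61413
Sum = 0.939

0.939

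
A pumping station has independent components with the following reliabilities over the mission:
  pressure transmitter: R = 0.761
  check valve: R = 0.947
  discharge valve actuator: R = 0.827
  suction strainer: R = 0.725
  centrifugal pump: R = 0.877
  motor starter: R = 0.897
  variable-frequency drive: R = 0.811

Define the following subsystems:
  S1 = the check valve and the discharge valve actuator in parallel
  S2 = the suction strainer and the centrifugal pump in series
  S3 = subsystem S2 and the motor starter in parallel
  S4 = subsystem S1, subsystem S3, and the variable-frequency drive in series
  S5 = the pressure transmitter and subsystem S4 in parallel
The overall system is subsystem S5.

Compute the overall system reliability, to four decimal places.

Parallel (check valve and discharge valve actuator): 1 − (1 − 0.947000)(1 − 0.827000) = 0.990831
Series (suction strainer and centrifugal pump): 0.725000 × 0.877000 = 0.635825
Parallel ([0.635825] and motor starter): 1 − (1 − 0.635825)(1 − 0.897000) = 0.962490
Series ([0.990831], [0.962490], and variable-frequency drive): 0.990831 × 0.962490 × 0.811000 = 0.773422
Parallel (pressure transmitter and [0.773422]): 1 − (1 − 0.761000)(1 − 0.773422) = 0.9458

0.9458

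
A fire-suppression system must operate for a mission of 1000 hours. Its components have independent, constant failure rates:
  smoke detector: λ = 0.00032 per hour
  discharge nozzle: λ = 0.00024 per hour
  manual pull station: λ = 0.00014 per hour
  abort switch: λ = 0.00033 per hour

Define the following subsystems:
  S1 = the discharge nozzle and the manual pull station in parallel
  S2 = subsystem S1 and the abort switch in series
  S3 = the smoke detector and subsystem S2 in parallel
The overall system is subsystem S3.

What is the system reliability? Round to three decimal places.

0.918

R(smoke detector) = exp(−0.00032 × 1000) = 0.72615
R(discharge nozzle) = exp(−0.00024 × 1000) = 0.78663
R(manual pull station) = exp(−0.00014 × 1000) = 0.86936
R(abort switch) = exp(−0.00033 × 1000) = 0.71892
Parallel (discharge nozzle and manual pull station): 1 − (1 − 0.78663)(1 − 0.86936) = 0.97213
Series ([0.97213] and abort switch): 0.97213 × 0.71892 = 0.69888
Parallel (smoke detector and [0.69888]): 1 − (1 − 0.72615)(1 − 0.69888) = 0.918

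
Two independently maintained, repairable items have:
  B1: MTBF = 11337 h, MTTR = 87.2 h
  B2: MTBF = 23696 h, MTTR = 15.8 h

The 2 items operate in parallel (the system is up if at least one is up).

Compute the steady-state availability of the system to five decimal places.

A(B1) = MTBF/(MTBF+MTTR) = 11337/(11337+87.2) = 0.992367
A(B2) = MTBF/(MTBF+MTTR) = 23696/(23696+15.8) = 0.999334
Parallel availability: 1 − (1 − 0.992367)(1 − 0.999334) = 0.99999

0.99999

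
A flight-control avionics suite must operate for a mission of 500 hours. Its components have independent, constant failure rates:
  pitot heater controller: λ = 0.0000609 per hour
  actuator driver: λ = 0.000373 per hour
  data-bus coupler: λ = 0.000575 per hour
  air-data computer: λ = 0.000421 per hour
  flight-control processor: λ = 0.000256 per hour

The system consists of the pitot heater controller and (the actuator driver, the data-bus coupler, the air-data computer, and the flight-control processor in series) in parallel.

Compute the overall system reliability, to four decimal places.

0.9833

R(pitot heater controller) = exp(−0.0000609 × 500) = 0.970009
R(actuator driver) = exp(−0.000373 × 500) = 0.829859
R(data-bus coupler) = exp(−0.000575 × 500) = 0.750137
R(air-data computer) = exp(−0.000421 × 500) = 0.810179
R(flight-control processor) = exp(−0.000256 × 500) = 0.879853
Series (actuator driver, data-bus coupler, air-data computer, and flight-control processor): 0.829859 × 0.750137 × 0.810179 × 0.879853 = 0.443748
Parallel (pitot heater controller and [0.443748]): 1 − (1 − 0.970009)(1 − 0.443748) = 0.9833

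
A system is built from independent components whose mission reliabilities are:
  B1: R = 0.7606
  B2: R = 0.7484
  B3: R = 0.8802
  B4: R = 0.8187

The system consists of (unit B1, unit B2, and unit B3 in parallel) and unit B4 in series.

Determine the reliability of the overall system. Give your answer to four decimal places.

Parallel (B1, B2, and B3): 1 − (1 − 0.760600)(1 − 0.748400)(1 − 0.880200) = 0.992784
Series ([0.992784] and B4): 0.992784 × 0.818700 = 0.8128

0.8128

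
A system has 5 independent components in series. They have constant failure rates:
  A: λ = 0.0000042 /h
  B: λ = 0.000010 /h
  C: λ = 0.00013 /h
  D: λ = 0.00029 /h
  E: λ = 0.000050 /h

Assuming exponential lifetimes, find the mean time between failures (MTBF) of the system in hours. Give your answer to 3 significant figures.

2070

Series of exponential components: λ_sys = Σ λ_i
λ_sys = 0.0000042 + 0.000010 + 0.00013 + 0.00029 + 0.000050 = 4.8420e-04 /h
MTBF = 1 / λ_sys = 2070 h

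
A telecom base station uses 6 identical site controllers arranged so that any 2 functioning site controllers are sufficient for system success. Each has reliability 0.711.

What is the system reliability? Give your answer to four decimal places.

R = Σ_{i=2}^{6} C(6,i) p^i (1−p)^{6−i} with p = 0.711
C(6,2)·0.711^2·0.289^4 = 0.052896
C(6,3)·0.711^3·0.289^3 = 0.173513
C(6,4)·0.711^4·0.289^2 = 0.320159
C(6,5)·0.711^5·0.289^1 = 0.315063
C(6,6)·0.711^6·0.289^0 = 0.129187
Sum = 0.9908

0.9908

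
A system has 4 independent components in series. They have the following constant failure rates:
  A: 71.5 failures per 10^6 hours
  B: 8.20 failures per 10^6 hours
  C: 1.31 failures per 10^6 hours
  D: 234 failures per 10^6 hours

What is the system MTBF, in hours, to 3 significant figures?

3170

Series of exponential components: λ_sys = Σ λ_i
λ_sys = 0.0000715 + 0.00000820 + 0.00000131 + 0.000234 = 3.1501e-04 /h
MTBF = 1 / λ_sys = 3170 h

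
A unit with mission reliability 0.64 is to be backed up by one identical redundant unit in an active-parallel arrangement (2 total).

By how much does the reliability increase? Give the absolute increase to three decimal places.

0.230

R_before = 0.64
R_after = 1 − (1 − 0.64)^2 = 0.870
ΔR = 0.870 − 0.64 = 0.230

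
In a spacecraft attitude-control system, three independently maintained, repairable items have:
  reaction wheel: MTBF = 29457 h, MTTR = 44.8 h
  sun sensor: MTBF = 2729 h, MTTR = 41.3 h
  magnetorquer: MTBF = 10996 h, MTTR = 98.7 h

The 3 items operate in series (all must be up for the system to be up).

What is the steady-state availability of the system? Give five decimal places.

A(reaction wheel) = MTBF/(MTBF+MTTR) = 29457/(29457+44.8) = 0.998481
A(sun sensor) = MTBF/(MTBF+MTTR) = 2729/(2729+41.3) = 0.985092
A(magnetorquer) = MTBF/(MTBF+MTTR) = 10996/(10996+98.7) = 0.991104
Series availability: 0.998481 × 0.985092 × 0.991104 = 0.97485

0.97485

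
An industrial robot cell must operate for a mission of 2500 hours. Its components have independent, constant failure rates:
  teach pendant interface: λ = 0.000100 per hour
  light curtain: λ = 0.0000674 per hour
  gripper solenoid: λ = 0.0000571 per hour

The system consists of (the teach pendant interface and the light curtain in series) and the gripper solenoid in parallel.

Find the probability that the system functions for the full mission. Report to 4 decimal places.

0.9545

R(teach pendant interface) = exp(−0.000100 × 2500) = 0.778801
R(light curtain) = exp(−0.0000674 × 2500) = 0.844931
R(gripper solenoid) = exp(−0.0000571 × 2500) = 0.866971
Series (teach pendant interface and light curtain): 0.778801 × 0.844931 = 0.658033
Parallel ([0.658033] and gripper solenoid): 1 − (1 − 0.658033)(1 − 0.866971) = 0.9545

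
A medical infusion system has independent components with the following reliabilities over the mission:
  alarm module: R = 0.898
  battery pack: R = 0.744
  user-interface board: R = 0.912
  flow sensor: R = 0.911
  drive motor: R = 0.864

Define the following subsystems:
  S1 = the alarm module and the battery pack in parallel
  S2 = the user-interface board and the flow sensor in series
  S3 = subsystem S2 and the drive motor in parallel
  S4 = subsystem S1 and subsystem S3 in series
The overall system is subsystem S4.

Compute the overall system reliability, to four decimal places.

Parallel (alarm module and battery pack): 1 − (1 − 0.898000)(1 − 0.744000) = 0.973888
Series (user-interface board and flow sensor): 0.912000 × 0.911000 = 0.830832
Parallel ([0.830832] and drive motor): 1 − (1 − 0.830832)(1 − 0.864000) = 0.976993
Series ([0.973888] and [0.976993]): 0.973888 × 0.976993 = 0.9515

0.9515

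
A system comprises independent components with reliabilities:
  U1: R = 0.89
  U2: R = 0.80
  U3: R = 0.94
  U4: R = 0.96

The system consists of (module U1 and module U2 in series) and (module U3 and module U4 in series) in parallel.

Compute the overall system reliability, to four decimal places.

Series (U1 and U2): 0.890000 × 0.800000 = 0.712000
Series (U3 and U4): 0.940000 × 0.960000 = 0.902400
Parallel ([0.712000] and [0.902400]): 1 − (1 − 0.712000)(1 − 0.902400) = 0.9719

0.9719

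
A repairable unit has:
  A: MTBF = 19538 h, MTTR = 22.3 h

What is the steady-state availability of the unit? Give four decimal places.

0.9989

A(A) = MTBF/(MTBF+MTTR) = 19538/(19538+22.3) = 0.9989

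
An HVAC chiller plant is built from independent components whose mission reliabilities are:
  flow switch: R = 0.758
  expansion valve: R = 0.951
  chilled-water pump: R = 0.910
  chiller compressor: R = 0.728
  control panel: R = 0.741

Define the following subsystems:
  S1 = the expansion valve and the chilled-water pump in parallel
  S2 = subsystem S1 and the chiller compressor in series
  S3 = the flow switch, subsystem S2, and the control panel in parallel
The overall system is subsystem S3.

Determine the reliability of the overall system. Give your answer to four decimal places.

Parallel (expansion valve and chilled-water pump): 1 − (1 − 0.951000)(1 − 0.910000) = 0.995590
Series ([0.995590] and chiller compressor): 0.995590 × 0.728000 = 0.724790
Parallel (flow switch, [0.724790], and control panel): 1 − (1 − 0.758000)(1 − 0.724790)(1 − 0.741000) = 0.9828

0.9828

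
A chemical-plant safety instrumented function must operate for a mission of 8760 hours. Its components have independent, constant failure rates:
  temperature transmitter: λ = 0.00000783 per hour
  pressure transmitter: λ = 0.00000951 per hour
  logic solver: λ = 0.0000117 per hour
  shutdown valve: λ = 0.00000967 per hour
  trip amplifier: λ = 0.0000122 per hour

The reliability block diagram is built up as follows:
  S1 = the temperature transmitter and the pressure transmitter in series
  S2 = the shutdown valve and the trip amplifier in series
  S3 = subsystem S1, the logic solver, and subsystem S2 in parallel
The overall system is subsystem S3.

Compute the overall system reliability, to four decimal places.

R(temperature transmitter) = exp(−0.00000783 × 8760) = 0.933709
R(pressure transmitter) = exp(−0.00000951 × 8760) = 0.920068
R(logic solver) = exp(−0.0000117 × 8760) = 0.902585
R(shutdown valve) = exp(−0.00000967 × 8760) = 0.918779
R(trip amplifier) = exp(−0.0000122 × 8760) = 0.898641
Series (temperature transmitter and pressure transmitter): 0.933709 × 0.920068 = 0.859076
Series (shutdown valve and trip amplifier): 0.918779 × 0.898641 = 0.825652
Parallel ([0.859076], logic solver, and [0.825652]): 1 − (1 − 0.859076)(1 − 0.902585)(1 − 0.825652) = 0.9976

0.9976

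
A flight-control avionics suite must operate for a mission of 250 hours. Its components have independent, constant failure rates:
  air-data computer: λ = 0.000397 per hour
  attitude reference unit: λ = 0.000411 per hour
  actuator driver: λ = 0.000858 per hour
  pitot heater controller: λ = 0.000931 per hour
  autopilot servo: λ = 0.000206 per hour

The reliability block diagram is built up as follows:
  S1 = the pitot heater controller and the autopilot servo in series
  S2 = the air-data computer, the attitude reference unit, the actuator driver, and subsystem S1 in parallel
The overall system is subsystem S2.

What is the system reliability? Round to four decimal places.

0.9996

R(air-data computer) = exp(−0.000397 × 250) = 0.905516
R(attitude reference unit) = exp(−0.000411 × 250) = 0.902353
R(actuator driver) = exp(−0.000858 × 250) = 0.806945
R(pitot heater controller) = exp(−0.000931 × 250) = 0.792352
R(autopilot servo) = exp(−0.000206 × 250) = 0.949804
Series (pitot heater controller and autopilot servo): 0.792352 × 0.949804 = 0.752579
Parallel (air-data computer, attitude reference unit, actuator driver, and [0.752579]): 1 − (1 − 0.905516)(1 − 0.902353)(1 − 0.806945)(1 − 0.752579) = 0.9996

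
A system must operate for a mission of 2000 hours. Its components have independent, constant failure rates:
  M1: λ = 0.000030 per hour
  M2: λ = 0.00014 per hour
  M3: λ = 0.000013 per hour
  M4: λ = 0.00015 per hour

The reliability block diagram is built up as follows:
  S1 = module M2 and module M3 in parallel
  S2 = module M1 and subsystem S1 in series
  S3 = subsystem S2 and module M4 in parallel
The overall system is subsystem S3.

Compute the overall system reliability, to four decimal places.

R(M1) = exp(−0.000030 × 2000) = 0.941765
R(M2) = exp(−0.00014 × 2000) = 0.755784
R(M3) = exp(−0.000013 × 2000) = 0.974335
R(M4) = exp(−0.00015 × 2000) = 0.740818
Parallel (M2 and M3): 1 − (1 − 0.755784)(1 − 0.974335) = 0.993732
Series (M1 and [0.993732]): 0.941765 × 0.993732 = 0.935862
Parallel ([0.935862] and M4): 1 − (1 − 0.935862)(1 − 0.740818) = 0.9834

0.9834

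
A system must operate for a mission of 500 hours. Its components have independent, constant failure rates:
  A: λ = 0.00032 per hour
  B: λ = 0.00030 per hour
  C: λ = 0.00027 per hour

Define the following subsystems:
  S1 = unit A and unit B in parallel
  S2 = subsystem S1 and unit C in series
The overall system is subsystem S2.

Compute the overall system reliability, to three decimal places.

R(A) = exp(−0.00032 × 500) = 0.85214
R(B) = exp(−0.00030 × 500) = 0.86071
R(C) = exp(−0.00027 × 500) = 0.87372
Parallel (A and B): 1 − (1 − 0.85214)(1 − 0.86071) = 0.97940
Series ([0.97940] and C): 0.97940 × 0.87372 = 0.856

0.856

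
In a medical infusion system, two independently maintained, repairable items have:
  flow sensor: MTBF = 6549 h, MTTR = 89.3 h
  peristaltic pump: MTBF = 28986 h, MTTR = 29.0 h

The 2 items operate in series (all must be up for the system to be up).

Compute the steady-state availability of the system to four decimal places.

0.9856

A(flow sensor) = MTBF/(MTBF+MTTR) = 6549/(6549+89.3) = 0.986548
A(peristaltic pump) = MTBF/(MTBF+MTTR) = 28986/(28986+29.0) = 0.999001
Series availability: 0.986548 × 0.999001 = 0.9856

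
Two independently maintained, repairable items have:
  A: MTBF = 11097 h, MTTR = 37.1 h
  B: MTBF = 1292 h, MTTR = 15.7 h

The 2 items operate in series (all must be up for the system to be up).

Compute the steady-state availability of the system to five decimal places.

A(A) = MTBF/(MTBF+MTTR) = 11097/(11097+37.1) = 0.996668
A(B) = MTBF/(MTBF+MTTR) = 1292/(1292+15.7) = 0.987994
Series availability: 0.996668 × 0.987994 = 0.98470

0.98470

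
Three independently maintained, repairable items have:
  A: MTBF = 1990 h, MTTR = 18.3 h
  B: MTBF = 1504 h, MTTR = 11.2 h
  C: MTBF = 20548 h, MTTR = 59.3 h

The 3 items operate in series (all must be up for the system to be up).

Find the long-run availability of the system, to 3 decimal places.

A(A) = MTBF/(MTBF+MTTR) = 1990/(1990+18.3) = 0.990888
A(B) = MTBF/(MTBF+MTTR) = 1504/(1504+11.2) = 0.992608
A(C) = MTBF/(MTBF+MTTR) = 20548/(20548+59.3) = 0.997122
Series availability: 0.990888 × 0.992608 × 0.997122 = 0.981

0.981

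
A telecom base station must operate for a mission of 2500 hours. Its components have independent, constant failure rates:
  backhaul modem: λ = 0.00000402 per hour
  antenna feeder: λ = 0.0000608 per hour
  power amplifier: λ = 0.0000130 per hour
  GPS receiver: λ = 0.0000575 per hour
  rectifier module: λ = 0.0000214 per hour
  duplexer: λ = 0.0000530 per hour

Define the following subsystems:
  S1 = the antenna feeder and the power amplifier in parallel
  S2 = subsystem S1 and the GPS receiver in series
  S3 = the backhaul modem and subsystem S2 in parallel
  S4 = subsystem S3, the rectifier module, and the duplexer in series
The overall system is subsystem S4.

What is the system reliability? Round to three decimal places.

R(backhaul modem) = exp(−0.00000402 × 2500) = 0.99000
R(antenna feeder) = exp(−0.0000608 × 2500) = 0.85899
R(power amplifier) = exp(−0.0000130 × 2500) = 0.96802
R(GPS receiver) = exp(−0.0000575 × 2500) = 0.86610
R(rectifier module) = exp(−0.0000214 × 2500) = 0.94791
R(duplexer) = exp(−0.0000530 × 2500) = 0.87590
Parallel (antenna feeder and power amplifier): 1 − (1 − 0.85899)(1 − 0.96802) = 0.99549
Series ([0.99549] and GPS receiver): 0.99549 × 0.86610 = 0.86219
Parallel (backhaul modem and [0.86219]): 1 − (1 − 0.99000)(1 − 0.86219) = 0.99862
Series ([0.99862], rectifier module, and duplexer): 0.99862 × 0.94791 × 0.87590 = 0.829

0.829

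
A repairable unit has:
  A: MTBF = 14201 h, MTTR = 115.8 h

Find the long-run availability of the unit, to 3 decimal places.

0.992

A(A) = MTBF/(MTBF+MTTR) = 14201/(14201+115.8) = 0.992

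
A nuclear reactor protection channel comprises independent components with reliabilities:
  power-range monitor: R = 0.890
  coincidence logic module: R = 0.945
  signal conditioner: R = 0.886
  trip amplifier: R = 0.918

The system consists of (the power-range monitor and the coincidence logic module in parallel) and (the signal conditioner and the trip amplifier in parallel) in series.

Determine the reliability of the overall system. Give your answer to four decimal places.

Parallel (power-range monitor and coincidence logic module): 1 − (1 − 0.890000)(1 − 0.945000) = 0.993950
Parallel (signal conditioner and trip amplifier): 1 − (1 − 0.886000)(1 − 0.918000) = 0.990652
Series ([0.993950] and [0.990652]): 0.993950 × 0.990652 = 0.9847

0.9847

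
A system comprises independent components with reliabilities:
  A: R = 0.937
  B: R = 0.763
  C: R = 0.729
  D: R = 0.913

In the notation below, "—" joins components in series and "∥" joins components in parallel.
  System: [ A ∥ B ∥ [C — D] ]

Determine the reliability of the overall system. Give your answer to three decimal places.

Series (C and D): 0.72900 × 0.91300 = 0.66558
Parallel (A, B, and [0.66558]): 1 − (1 − 0.93700)(1 − 0.76300)(1 − 0.66558) = 0.995

0.995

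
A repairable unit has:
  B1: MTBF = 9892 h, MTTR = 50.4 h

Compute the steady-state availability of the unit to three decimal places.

0.995

A(B1) = MTBF/(MTBF+MTTR) = 9892/(9892+50.4) = 0.995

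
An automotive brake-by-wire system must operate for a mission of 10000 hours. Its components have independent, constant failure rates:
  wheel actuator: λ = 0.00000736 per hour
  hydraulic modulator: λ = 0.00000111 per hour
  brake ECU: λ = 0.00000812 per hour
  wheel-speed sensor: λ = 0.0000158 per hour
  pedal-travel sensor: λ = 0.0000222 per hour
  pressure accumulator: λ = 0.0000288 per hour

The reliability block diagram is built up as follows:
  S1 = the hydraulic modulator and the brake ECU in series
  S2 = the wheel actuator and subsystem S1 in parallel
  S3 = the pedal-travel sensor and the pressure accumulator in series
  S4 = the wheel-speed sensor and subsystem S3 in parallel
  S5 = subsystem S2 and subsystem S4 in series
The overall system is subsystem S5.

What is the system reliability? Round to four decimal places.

0.9357

R(wheel actuator) = exp(−0.00000736 × 10000) = 0.929043
R(hydraulic modulator) = exp(−0.00000111 × 10000) = 0.988961
R(brake ECU) = exp(−0.00000812 × 10000) = 0.922009
R(wheel-speed sensor) = exp(−0.0000158 × 10000) = 0.853850
R(pedal-travel sensor) = exp(−0.0000222 × 10000) = 0.800915
R(pressure accumulator) = exp(−0.0000288 × 10000) = 0.749762
Series (hydraulic modulator and brake ECU): 0.988961 × 0.922009 = 0.911831
Parallel (wheel actuator and [0.911831]): 1 − (1 − 0.929043)(1 − 0.911831) = 0.993744
Series (pedal-travel sensor and pressure accumulator): 0.800915 × 0.749762 = 0.600496
Parallel (wheel-speed sensor and [0.600496]): 1 − (1 − 0.853850)(1 − 0.600496) = 0.941612
Series ([0.993744] and [0.941612]): 0.993744 × 0.941612 = 0.9357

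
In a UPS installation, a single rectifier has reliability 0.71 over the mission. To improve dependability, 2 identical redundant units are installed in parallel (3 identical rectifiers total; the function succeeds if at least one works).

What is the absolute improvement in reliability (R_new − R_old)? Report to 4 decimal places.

0.2656

R_before = 0.71
R_after = 1 − (1 − 0.71)^3 = 0.9756
ΔR = 0.9756 − 0.71 = 0.2656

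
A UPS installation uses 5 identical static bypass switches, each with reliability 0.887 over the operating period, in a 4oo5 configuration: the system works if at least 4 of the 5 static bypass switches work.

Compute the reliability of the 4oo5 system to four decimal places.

0.8988

R = Σ_{i=4}^{5} C(5,i) p^i (1−p)^{5−i} with p = 0.887
C(5,4)·0.887^4·0.113^1 = 0.349738
C(5,5)·0.887^5·0.113^0 = 0.549058
Sum = 0.8988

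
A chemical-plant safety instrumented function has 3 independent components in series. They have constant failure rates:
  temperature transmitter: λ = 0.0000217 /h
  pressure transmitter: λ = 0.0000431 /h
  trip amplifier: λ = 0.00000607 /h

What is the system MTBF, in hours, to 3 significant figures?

Series of exponential components: λ_sys = Σ λ_i
λ_sys = 0.0000217 + 0.0000431 + 0.00000607 = 7.0870e-05 /h
MTBF = 1 / λ_sys = 14100 h

14100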